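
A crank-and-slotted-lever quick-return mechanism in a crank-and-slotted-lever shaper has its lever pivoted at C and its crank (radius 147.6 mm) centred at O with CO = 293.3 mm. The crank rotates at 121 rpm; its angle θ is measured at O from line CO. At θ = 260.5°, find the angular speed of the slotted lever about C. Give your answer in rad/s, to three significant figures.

ω = 12.67 rad/s (from 121 rpm).
Crank pin A relative to C: A = (d + r cosθ, r sinθ); lever angle φ = atan2(r sinθ, d + r cosθ).
Differentiating tanφ: φ̇ = rω(d cosθ + r)/(d² + r² + 2dr cosθ).
d² + r² + 2dr cosθ = |CA|² = 0.0935205 m²;  d cosθ + r = +0.099192 m.
|ω_lever| = |0.1476·12.67·+0.099192| / 0.0935205 = 1.9837 rad/s.

1.98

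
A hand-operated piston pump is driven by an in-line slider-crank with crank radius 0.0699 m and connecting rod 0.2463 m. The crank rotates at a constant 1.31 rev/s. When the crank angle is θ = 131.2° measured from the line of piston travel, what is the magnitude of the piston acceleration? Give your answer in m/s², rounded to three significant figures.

3.27

ω = 2π·1.31 = 8.231 rad/s
x(θ) = r cosθ + √(L² − r² sin²θ); with ω constant, a = ω²·d²x/dθ².
d²x/dθ² = −r cosθ − r²(cos2θ)/√u − r⁴ sin²2θ/(4u^{3/2}),  u = L² − r² sin²θ = 0.0578976 m².
Substituting r = 0.0699 m, L = 0.2463 m, θ = 131.2°: d²x/dθ² = +0.048307 m.
a = ω²·d²x/dθ² = (8.231)²·(+0.048307) = +3.2728 m/s²;  |a| = 3.2728 m/s².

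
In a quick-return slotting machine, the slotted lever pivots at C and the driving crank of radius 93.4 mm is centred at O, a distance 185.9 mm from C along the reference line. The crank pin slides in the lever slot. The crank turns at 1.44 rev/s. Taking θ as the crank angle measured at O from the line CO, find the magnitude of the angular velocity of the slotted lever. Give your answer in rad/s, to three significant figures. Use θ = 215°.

3.35

ω = 9.048 rad/s (from 1.44 rev/s).
Crank pin A relative to C: A = (d + r cosθ, r sinθ); lever angle φ = atan2(r sinθ, d + r cosθ).
Differentiating tanφ: φ̇ = rω(d cosθ + r)/(d² + r² + 2dr cosθ).
d² + r² + 2dr cosθ = |CA|² = 0.0148364 m²;  d cosθ + r = -0.05888 m.
|ω_lever| = |0.0934·9.048·-0.05888| / 0.0148364 = 3.3538 rad/s.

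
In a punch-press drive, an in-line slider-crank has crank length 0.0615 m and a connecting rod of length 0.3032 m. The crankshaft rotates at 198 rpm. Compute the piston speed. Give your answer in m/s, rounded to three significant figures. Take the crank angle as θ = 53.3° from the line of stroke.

ω = 2π·198/60 = 20.73 rad/s
For an in-line slider-crank, x = r cosθ + √(L² − r² sin²θ), so v = −rω sinθ·[1 + r cosθ/√(L² − r² sin²θ)].
With r = 0.0615 m, L = 0.3032 m, θ = 53.3°: √(L² − r² sin²θ) = 0.29916 m.
v = −0.0615·20.73·0.80178·[1 + 0.0615·0.59763/0.29916] = -1.148 m/s.
|v| = 1.148 m/s.

1.15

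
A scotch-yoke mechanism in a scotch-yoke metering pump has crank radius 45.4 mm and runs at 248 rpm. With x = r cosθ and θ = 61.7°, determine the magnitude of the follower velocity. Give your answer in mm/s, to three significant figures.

1040

ω = 25.97 rad/s (from 248 rpm).
x = r cosθ ⇒ ẋ = −rω sinθ.
|v| = rω|sinθ| = 0.0454·25.97·|sin 61.7°| = 1.0381 m/s = 1038.1 mm/s.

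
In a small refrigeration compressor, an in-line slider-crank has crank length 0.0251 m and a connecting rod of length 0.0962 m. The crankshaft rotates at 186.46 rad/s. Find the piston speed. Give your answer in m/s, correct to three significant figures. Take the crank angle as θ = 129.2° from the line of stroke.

3.02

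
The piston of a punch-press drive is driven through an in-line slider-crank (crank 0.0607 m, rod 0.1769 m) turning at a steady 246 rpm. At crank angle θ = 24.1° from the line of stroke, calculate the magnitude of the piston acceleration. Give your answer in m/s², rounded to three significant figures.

ω = 2π·246/60 = 25.76 rad/s
x(θ) = r cosθ + √(L² − r² sin²θ); with ω constant, a = ω²·d²x/dθ².
d²x/dθ² = −r cosθ − r²(cos2θ)/√u − r⁴ sin²2θ/(4u^{3/2}),  u = L² − r² sin²θ = 0.0306793 m².
Substituting r = 0.0607 m, L = 0.1769 m, θ = 24.1°: d²x/dθ² = -0.069781 m.
a = ω²·d²x/dθ² = (25.76)²·(-0.069781) = -46.309 m/s²;  |a| = 46.309 m/s².

46.3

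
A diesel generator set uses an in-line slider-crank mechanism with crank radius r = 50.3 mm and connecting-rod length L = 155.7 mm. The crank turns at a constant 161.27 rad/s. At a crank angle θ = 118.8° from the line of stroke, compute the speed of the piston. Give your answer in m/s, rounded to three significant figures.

5.95

ω = 161.3 rad/s
For an in-line slider-crank, x = r cosθ + √(L² − r² sin²θ), so v = −rω sinθ·[1 + r cosθ/√(L² − r² sin²θ)].
With r = 0.0503 m, L = 0.1557 m, θ = 118.8°: √(L² − r² sin²θ) = 0.14933 m.
v = −0.0503·161.3·0.87631·[1 + 0.0503·-0.48175/0.14933] = -5.955 m/s.
|v| = 5.955 m/s.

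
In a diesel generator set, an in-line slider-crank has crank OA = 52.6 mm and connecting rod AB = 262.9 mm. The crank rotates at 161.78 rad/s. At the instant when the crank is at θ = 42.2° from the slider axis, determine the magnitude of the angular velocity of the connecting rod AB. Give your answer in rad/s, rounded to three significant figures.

24.2

ω = 161.8 rad/s
The rod makes angle φ with the slider axis where L sinφ = r sinθ; differentiating, L cosφ·φ̇ = r ω cosθ.
L cosφ = √(L² − r² sin²θ) = 0.26051 m.
|ω_rod| = r ω |cosθ| / √(L² − r² sin²θ) = 0.0526·161.8·0.74080/0.26051 = 24.198 rad/s.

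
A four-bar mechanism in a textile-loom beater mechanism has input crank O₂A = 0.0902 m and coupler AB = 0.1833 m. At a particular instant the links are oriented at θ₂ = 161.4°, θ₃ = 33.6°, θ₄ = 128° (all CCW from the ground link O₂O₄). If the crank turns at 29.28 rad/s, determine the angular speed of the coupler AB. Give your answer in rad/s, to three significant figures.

7.95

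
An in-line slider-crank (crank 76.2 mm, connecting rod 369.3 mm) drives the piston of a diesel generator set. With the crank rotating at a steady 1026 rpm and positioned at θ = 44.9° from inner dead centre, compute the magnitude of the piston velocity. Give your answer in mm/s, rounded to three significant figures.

ω = 2π·1026/60 = 107.4 rad/s
For an in-line slider-crank, x = r cosθ + √(L² − r² sin²θ), so v = −rω sinθ·[1 + r cosθ/√(L² − r² sin²θ)].
With r = 0.0762 m, L = 0.3693 m, θ = 44.9°: √(L² − r² sin²θ) = 0.36536 m.
v = −0.0762·107.4·0.70587·[1 + 0.0762·0.70834/0.36536] = -6.6328 m/s.
|v| = 6.6328 m/s = 6632.8 mm/s.

6630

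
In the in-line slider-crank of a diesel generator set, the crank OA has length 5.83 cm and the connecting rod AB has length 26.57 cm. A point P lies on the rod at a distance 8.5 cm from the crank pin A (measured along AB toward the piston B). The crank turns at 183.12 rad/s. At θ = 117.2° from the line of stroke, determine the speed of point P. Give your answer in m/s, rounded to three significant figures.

ω = 183.1 rad/s.  Crank-pin speed |V_A| = rω = 10.676 m/s, perpendicular to OA.
Rod angle: sinφ = −(r/L) sinθ ⇒ φ = -11.254°; ω_rod = −rω cosθ/√(L²−r²sin²θ) = +18.726 rad/s.
V_P = V_A + ω_rod × AP, with AP = 0.085 m along the rod.
Components: V_Px = −rω sinθ − a·ω_rod·sinφ = -9.1847 m/s;  V_Py = rω cosθ + a·ω_rod·cosφ = -3.3188 m/s.
|V_P| = √(V_Px² + V_Py²) = 9.7659 m/s.

9.77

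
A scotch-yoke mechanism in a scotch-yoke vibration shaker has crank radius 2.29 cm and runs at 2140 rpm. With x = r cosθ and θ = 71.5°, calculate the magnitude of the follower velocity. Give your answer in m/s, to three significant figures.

ω = 224.1 rad/s (from 2140 rpm).
x = r cosθ ⇒ ẋ = −rω sinθ.
|v| = rω|sinθ| = 0.0229·224.1·|sin 71.5°| = 4.8667 m/s.

4.87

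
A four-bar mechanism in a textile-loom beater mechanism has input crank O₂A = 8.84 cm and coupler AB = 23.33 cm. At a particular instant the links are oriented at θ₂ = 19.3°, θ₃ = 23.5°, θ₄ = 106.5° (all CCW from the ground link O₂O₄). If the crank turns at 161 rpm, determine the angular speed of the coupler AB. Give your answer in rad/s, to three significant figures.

6.43

ω₂ = 16.86 rad/s (from 161 rpm).
Differentiating the loop-closure r₂e^{iθ₂}+r₃e^{iθ₃}=r₁+r₄e^{iθ₄} gives r₂ω₂e^{iθ₂}+r₃ω₃e^{iθ₃}=r₄ω₄e^{iθ₄}.
Eliminating the other unknown: ω₃ = r₂ω₂ sin(θ₄−θ₂) / [r₃ sin(θ₃−θ₄)].
Numerator sine = +0.99881; denominator sine = -0.99255.
Result = 0.0884·16.86·(+0.99881) / (0.2333·(-0.99255)) = -6.4287 rad/s; magnitude 6.4287 rad/s.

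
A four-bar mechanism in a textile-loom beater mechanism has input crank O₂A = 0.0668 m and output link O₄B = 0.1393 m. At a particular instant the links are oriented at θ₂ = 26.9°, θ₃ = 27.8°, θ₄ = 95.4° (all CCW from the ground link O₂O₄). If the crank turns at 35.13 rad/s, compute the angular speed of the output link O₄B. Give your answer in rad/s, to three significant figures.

0.286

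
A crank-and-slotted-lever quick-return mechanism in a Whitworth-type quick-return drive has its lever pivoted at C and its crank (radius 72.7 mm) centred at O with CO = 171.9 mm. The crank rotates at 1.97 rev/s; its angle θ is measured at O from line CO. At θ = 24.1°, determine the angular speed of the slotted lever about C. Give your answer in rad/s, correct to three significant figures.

3.58

ω = 12.38 rad/s (from 1.97 rev/s).
Crank pin A relative to C: A = (d + r cosθ, r sinθ); lever angle φ = atan2(r sinθ, d + r cosθ).
Differentiating tanφ: φ̇ = rω(d cosθ + r)/(d² + r² + 2dr cosθ).
d² + r² + 2dr cosθ = |CA|² = 0.0576505 m²;  d cosθ + r = +0.22962 m.
|ω_lever| = |0.0727·12.38·+0.22962| / 0.0576505 = 3.5841 rad/s.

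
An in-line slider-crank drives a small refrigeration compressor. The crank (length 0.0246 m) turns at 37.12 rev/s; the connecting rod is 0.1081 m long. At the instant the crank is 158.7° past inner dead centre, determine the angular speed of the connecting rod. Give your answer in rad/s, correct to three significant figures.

ω = 233.2 rad/s (converted from 37.12 rev/s).
The rod makes angle φ with the slider axis where L sinφ = r sinθ; differentiating, L cosφ·φ̇ = r ω cosθ.
L cosφ = √(L² − r² sin²θ) = 0.10773 m.
|ω_rod| = r ω |cosθ| / √(L² − r² sin²θ) = 0.0246·233.2·0.93169/0.10773 = 49.62 rad/s.

49.6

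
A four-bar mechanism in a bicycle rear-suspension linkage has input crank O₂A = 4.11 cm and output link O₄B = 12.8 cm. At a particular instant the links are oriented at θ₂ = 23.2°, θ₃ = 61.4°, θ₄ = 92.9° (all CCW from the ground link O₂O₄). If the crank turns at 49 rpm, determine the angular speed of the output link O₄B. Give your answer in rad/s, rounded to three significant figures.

1.95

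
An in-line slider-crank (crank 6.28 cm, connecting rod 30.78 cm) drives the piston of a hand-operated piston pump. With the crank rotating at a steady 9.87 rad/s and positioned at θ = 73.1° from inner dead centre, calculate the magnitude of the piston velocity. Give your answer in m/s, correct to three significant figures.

0.629

ω = 9.87 rad/s
For an in-line slider-crank, x = r cosθ + √(L² − r² sin²θ), so v = −rω sinθ·[1 + r cosθ/√(L² − r² sin²θ)].
With r = 0.0628 m, L = 0.3078 m, θ = 73.1°: √(L² − r² sin²θ) = 0.30188 m.
v = −0.0628·9.87·0.95681·[1 + 0.0628·0.29070/0.30188] = -0.62893 m/s.
|v| = 0.62893 m/s.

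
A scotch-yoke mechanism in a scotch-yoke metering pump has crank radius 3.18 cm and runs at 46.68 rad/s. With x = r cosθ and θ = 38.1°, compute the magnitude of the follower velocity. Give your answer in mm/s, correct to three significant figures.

916

ω = 46.68 rad/s
x = r cosθ ⇒ ẋ = −rω sinθ.
|v| = rω|sinθ| = 0.0318·46.68·|sin 38.1°| = 0.91594 m/s = 915.94 mm/s.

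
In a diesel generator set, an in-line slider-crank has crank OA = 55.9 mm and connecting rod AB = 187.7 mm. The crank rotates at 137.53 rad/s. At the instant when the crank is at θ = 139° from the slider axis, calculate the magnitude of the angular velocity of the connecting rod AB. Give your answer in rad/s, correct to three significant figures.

ω = 137.5 rad/s
The rod makes angle φ with the slider axis where L sinφ = r sinθ; differentiating, L cosφ·φ̇ = r ω cosθ.
L cosφ = √(L² − r² sin²θ) = 0.18408 m.
|ω_rod| = r ω |cosθ| / √(L² − r² sin²θ) = 0.0559·137.5·0.75471/0.18408 = 31.519 rad/s.

31.5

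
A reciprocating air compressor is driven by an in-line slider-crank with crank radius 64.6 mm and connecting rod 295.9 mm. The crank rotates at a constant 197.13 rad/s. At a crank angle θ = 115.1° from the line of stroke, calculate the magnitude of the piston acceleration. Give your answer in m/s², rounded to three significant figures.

ω = 197.1 rad/s
x(θ) = r cosθ + √(L² − r² sin²θ); with ω constant, a = ω²·d²x/dθ².
d²x/dθ² = −r cosθ − r²(cos2θ)/√u − r⁴ sin²2θ/(4u^{3/2}),  u = L² − r² sin²θ = 0.0841346 m².
Substituting r = 0.0646 m, L = 0.2959 m, θ = 115.1°: d²x/dθ² = +0.036507 m.
a = ω²·d²x/dθ² = (197.1)²·(+0.036507) = +1418.7 m/s²;  |a| = 1418.7 m/s².

1420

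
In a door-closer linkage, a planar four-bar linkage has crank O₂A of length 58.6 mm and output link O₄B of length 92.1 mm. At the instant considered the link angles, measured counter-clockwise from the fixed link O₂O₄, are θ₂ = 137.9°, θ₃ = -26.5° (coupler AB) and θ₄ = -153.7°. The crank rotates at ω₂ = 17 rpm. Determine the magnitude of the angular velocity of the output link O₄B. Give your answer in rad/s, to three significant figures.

0.382

ω₂ = 1.78 rad/s (from 17 rpm).
Differentiating the loop-closure r₂e^{iθ₂}+r₃e^{iθ₃}=r₁+r₄e^{iθ₄} gives r₂ω₂e^{iθ₂}+r₃ω₃e^{iθ₃}=r₄ω₄e^{iθ₄}.
Eliminating the other unknown: ω₄ = r₂ω₂ sin(θ₂−θ₃) / [r₄ sin(θ₄−θ₃)].
Numerator sine = +0.26892; denominator sine = -0.79653.
Result = 0.0586·1.78·(+0.26892) / (0.0921·(-0.79653)) = -0.38242 rad/s; magnitude 0.38242 rad/s.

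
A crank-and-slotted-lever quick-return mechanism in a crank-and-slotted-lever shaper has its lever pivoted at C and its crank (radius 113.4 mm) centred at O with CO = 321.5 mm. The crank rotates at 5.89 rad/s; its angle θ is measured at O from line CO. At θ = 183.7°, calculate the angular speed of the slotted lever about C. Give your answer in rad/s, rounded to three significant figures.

3.19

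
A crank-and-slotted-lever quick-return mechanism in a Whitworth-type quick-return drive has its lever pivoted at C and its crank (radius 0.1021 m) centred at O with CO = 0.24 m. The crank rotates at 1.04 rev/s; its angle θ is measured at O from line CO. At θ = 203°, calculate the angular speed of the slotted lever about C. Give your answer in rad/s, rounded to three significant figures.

ω = 6.535 rad/s (from 1.04 rev/s).
Crank pin A relative to C: A = (d + r cosθ, r sinθ); lever angle φ = atan2(r sinθ, d + r cosθ).
Differentiating tanφ: φ̇ = rω(d cosθ + r)/(d² + r² + 2dr cosθ).
d² + r² + 2dr cosθ = |CA|² = 0.0229123 m²;  d cosθ + r = -0.11882 m.
|ω_lever| = |0.1021·6.535·-0.11882| / 0.0229123 = 3.4599 rad/s.

3.46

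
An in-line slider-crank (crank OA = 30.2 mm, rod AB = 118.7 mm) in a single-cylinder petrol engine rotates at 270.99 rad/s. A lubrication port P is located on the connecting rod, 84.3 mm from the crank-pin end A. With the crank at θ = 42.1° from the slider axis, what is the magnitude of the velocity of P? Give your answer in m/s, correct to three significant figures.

ω = 271 rad/s.  Crank-pin speed |V_A| = rω = 8.1839 m/s, perpendicular to OA.
Rod angle: sinφ = −(r/L) sinθ ⇒ φ = -9.821°; ω_rod = −rω cosθ/√(L²−r²sin²θ) = -51.917 rad/s.
V_P = V_A + ω_rod × AP, with AP = 0.0843 m along the rod.
Components: V_Px = −rω sinθ − a·ω_rod·sinφ = -6.2332 m/s;  V_Py = rω cosθ + a·ω_rod·cosφ = +1.7598 m/s.
|V_P| = √(V_Px² + V_Py²) = 6.4769 m/s.

6.48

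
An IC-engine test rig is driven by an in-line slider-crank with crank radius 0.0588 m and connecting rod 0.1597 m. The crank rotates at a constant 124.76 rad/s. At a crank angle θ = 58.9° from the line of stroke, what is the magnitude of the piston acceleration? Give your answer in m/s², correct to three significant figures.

ω = 124.8 rad/s
x(θ) = r cosθ + √(L² − r² sin²θ); with ω constant, a = ω²·d²x/dθ².
d²x/dθ² = −r cosθ − r²(cos2θ)/√u − r⁴ sin²2θ/(4u^{3/2}),  u = L² − r² sin²θ = 0.0229691 m².
Substituting r = 0.0588 m, L = 0.1597 m, θ = 58.9°: d²x/dθ² = -0.020404 m.
a = ω²·d²x/dθ² = (124.8)²·(-0.020404) = -317.59 m/s²;  |a| = 317.59 m/s².

318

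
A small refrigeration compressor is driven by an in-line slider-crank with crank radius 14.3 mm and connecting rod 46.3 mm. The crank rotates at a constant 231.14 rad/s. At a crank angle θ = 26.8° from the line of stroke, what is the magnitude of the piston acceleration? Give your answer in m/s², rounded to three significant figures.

827

ω = 231.1 rad/s
x(θ) = r cosθ + √(L² − r² sin²θ); with ω constant, a = ω²·d²x/dθ².
d²x/dθ² = −r cosθ − r²(cos2θ)/√u − r⁴ sin²2θ/(4u^{3/2}),  u = L² − r² sin²θ = 0.00210212 m².
Substituting r = 0.0143 m, L = 0.0463 m, θ = 26.8°: d²x/dθ² = -0.015481 m.
a = ω²·d²x/dθ² = (231.1)²·(-0.015481) = -827.08 m/s²;  |a| = 827.08 m/s².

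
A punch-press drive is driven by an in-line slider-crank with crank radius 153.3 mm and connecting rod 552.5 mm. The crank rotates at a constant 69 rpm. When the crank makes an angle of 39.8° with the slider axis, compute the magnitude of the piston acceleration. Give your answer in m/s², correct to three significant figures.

ω = 2π·69/60 = 7.226 rad/s
x(θ) = r cosθ + √(L² − r² sin²θ); with ω constant, a = ω²·d²x/dθ².
d²x/dθ² = −r cosθ − r²(cos2θ)/√u − r⁴ sin²2θ/(4u^{3/2}),  u = L² − r² sin²θ = 0.295627 m².
Substituting r = 0.1533 m, L = 0.5525 m, θ = 39.8°: d²x/dθ² = -0.12641 m.
a = ω²·d²x/dθ² = (7.226)²·(-0.12641) = -6.6 m/s²;  |a| = 6.6 m/s².

6.60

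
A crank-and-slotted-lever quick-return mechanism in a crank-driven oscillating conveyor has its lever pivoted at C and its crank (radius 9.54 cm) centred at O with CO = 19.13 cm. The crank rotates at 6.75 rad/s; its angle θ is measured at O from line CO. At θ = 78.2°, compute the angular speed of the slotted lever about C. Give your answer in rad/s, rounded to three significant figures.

ω = 6.75 rad/s
Crank pin A relative to C: A = (d + r cosθ, r sinθ); lever angle φ = atan2(r sinθ, d + r cosθ).
Differentiating tanφ: φ̇ = rω(d cosθ + r)/(d² + r² + 2dr cosθ).
d² + r² + 2dr cosθ = |CA|² = 0.053161 m²;  d cosθ + r = +0.13452 m.
|ω_lever| = |0.0954·6.75·+0.13452| / 0.053161 = 1.6295 rad/s.

1.63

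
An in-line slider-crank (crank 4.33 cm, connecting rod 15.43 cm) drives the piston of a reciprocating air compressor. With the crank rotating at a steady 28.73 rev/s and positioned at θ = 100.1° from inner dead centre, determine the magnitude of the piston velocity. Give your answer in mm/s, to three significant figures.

ω = 2π·28.7 = 180.5 rad/s
For an in-line slider-crank, x = r cosθ + √(L² − r² sin²θ), so v = −rω sinθ·[1 + r cosθ/√(L² − r² sin²θ)].
With r = 0.0433 m, L = 0.1543 m, θ = 100.1°: √(L² − r² sin²θ) = 0.14829 m.
v = −0.0433·180.5·0.98450·[1 + 0.0433·-0.17537/0.14829] = -7.3012 m/s.
|v| = 7.3012 m/s = 7301.2 mm/s.

7300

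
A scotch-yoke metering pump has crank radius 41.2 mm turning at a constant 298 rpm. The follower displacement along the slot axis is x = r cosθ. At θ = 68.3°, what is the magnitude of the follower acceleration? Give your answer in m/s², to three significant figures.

14.8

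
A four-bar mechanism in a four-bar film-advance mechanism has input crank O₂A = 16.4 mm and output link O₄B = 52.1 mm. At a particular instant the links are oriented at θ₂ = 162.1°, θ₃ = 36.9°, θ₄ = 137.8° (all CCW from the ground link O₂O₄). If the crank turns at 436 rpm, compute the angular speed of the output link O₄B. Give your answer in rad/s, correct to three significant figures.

ω₂ = 45.66 rad/s (from 436 rpm).
Differentiating the loop-closure r₂e^{iθ₂}+r₃e^{iθ₃}=r₁+r₄e^{iθ₄} gives r₂ω₂e^{iθ₂}+r₃ω₃e^{iθ₃}=r₄ω₄e^{iθ₄}.
Eliminating the other unknown: ω₄ = r₂ω₂ sin(θ₂−θ₃) / [r₄ sin(θ₄−θ₃)].
Numerator sine = +0.81714; denominator sine = +0.98196.
Result = 0.0164·45.66·(+0.81714) / (0.0521·(+0.98196)) = +11.96 rad/s; magnitude 11.96 rad/s.

12.0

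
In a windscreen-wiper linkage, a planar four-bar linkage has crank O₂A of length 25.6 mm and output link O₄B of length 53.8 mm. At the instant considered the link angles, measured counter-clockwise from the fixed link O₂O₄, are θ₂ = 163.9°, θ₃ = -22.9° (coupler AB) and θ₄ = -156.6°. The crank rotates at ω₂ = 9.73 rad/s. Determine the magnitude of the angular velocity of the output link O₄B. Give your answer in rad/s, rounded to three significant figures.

0.758

ω₂ = 9.73 rad/s
Differentiating the loop-closure r₂e^{iθ₂}+r₃e^{iθ₃}=r₁+r₄e^{iθ₄} gives r₂ω₂e^{iθ₂}+r₃ω₃e^{iθ₃}=r₄ω₄e^{iθ₄}.
Eliminating the other unknown: ω₄ = r₂ω₂ sin(θ₂−θ₃) / [r₄ sin(θ₄−θ₃)].
Numerator sine = -0.11840; denominator sine = -0.72297.
Result = 0.0256·9.73·(-0.11840) / (0.0538·(-0.72297)) = +0.75826 rad/s; magnitude 0.75826 rad/s.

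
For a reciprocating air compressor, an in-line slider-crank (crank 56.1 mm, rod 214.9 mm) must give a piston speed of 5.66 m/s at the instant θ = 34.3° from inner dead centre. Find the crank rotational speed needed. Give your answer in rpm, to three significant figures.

For an in-line slider-crank, |v_piston| = rω|sinθ|·[1 + r cosθ/√(L² − r² sin²θ)].
With r = 0.0561 m, L = 0.2149 m, θ = 34.3°: the bracketed kinematic factor |dx/dθ| = 0.038506 m.
ω = v/|dx/dθ| = 5.66/0.038506 = 146.99 rad/s.
N = 60ω/(2π) = 1403.6 rpm.

1400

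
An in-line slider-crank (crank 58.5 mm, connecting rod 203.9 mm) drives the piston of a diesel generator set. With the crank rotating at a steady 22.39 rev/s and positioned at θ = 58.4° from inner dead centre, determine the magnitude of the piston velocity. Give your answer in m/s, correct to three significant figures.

8.10

ω = 2π·22.4 = 140.7 rad/s
For an in-line slider-crank, x = r cosθ + √(L² − r² sin²θ), so v = −rω sinθ·[1 + r cosθ/√(L² − r² sin²θ)].
With r = 0.0585 m, L = 0.2039 m, θ = 58.4°: √(L² − r² sin²θ) = 0.19772 m.
v = −0.0585·140.7·0.85173·[1 + 0.0585·0.52399/0.19772] = -8.0963 m/s.
|v| = 8.0963 m/s.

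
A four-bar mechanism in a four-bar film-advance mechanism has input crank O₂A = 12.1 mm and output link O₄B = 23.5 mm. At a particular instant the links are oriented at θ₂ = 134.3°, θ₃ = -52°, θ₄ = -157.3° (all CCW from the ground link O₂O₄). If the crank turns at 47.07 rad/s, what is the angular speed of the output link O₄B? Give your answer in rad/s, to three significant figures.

ω₂ = 47.07 rad/s
Differentiating the loop-closure r₂e^{iθ₂}+r₃e^{iθ₃}=r₁+r₄e^{iθ₄} gives r₂ω₂e^{iθ₂}+r₃ω₃e^{iθ₃}=r₄ω₄e^{iθ₄}.
Eliminating the other unknown: ω₄ = r₂ω₂ sin(θ₂−θ₃) / [r₄ sin(θ₄−θ₃)].
Numerator sine = -0.10973; denominator sine = -0.96456.
Result = 0.0121·47.07·(-0.10973) / (0.0235·(-0.96456)) = +2.7572 rad/s; magnitude 2.7572 rad/s.

2.76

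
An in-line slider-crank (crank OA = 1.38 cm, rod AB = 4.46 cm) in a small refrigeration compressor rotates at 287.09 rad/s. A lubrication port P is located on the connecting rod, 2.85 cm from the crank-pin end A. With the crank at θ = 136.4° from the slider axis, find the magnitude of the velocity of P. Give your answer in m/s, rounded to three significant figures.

ω = 287.1 rad/s.  Crank-pin speed |V_A| = rω = 3.9618 m/s, perpendicular to OA.
Rod angle: sinφ = −(r/L) sinθ ⇒ φ = -12.321°; ω_rod = −rω cosθ/√(L²−r²sin²θ) = +65.845 rad/s.
V_P = V_A + ω_rod × AP, with AP = 0.0285 m along the rod.
Components: V_Px = −rω sinθ − a·ω_rod·sinφ = -2.3317 m/s;  V_Py = rω cosθ + a·ω_rod·cosφ = -1.0357 m/s.
|V_P| = √(V_Px² + V_Py²) = 2.5514 m/s.

2.55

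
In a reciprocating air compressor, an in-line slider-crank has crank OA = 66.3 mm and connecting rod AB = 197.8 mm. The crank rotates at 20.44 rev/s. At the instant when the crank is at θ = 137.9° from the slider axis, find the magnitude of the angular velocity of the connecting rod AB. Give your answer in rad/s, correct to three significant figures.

ω = 128.4 rad/s (converted from 20.44 rev/s).
The rod makes angle φ with the slider axis where L sinφ = r sinθ; differentiating, L cosφ·φ̇ = r ω cosθ.
L cosφ = √(L² − r² sin²θ) = 0.19274 m.
|ω_rod| = r ω |cosθ| / √(L² − r² sin²θ) = 0.0663·128.4·0.74198/0.19274 = 32.779 rad/s.

32.8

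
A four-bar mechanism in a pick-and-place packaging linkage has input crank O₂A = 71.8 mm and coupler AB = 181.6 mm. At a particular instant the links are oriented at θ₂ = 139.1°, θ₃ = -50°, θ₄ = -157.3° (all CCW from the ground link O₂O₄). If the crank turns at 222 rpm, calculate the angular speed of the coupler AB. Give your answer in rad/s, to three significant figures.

ω₂ = 23.25 rad/s (from 222 rpm).
Differentiating the loop-closure r₂e^{iθ₂}+r₃e^{iθ₃}=r₁+r₄e^{iθ₄} gives r₂ω₂e^{iθ₂}+r₃ω₃e^{iθ₃}=r₄ω₄e^{iθ₄}.
Eliminating the other unknown: ω₃ = r₂ω₂ sin(θ₄−θ₂) / [r₃ sin(θ₃−θ₄)].
Numerator sine = +0.89571; denominator sine = +0.95476.
Result = 0.0718·23.25·(+0.89571) / (0.1816·(+0.95476)) = +8.6231 rad/s; magnitude 8.6231 rad/s.

8.62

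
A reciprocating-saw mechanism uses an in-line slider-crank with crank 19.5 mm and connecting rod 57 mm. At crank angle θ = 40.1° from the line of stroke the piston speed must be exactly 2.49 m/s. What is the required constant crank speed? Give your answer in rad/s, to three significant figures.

156

For an in-line slider-crank, |v_piston| = rω|sinθ|·[1 + r cosθ/√(L² − r² sin²θ)].
With r = 0.0195 m, L = 0.057 m, θ = 40.1°: the bracketed kinematic factor |dx/dθ| = 0.01593 m.
ω = v/|dx/dθ| = 2.49/0.01593 = 156.31 rad/s.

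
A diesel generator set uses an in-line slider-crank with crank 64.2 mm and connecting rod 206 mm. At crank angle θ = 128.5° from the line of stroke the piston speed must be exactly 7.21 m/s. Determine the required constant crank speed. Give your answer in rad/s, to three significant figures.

For an in-line slider-crank, |v_piston| = rω|sinθ|·[1 + r cosθ/√(L² − r² sin²θ)].
With r = 0.0642 m, L = 0.206 m, θ = 128.5°: the bracketed kinematic factor |dx/dθ| = 0.040192 m.
ω = v/|dx/dθ| = 7.21/0.040192 = 179.39 rad/s.

179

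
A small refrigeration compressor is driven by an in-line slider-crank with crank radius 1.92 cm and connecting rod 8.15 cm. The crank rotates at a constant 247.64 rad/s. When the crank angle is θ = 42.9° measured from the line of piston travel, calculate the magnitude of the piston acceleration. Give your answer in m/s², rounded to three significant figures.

887

ω = 247.6 rad/s
x(θ) = r cosθ + √(L² − r² sin²θ); with ω constant, a = ω²·d²x/dθ².
d²x/dθ² = −r cosθ − r²(cos2θ)/√u − r⁴ sin²2θ/(4u^{3/2}),  u = L² − r² sin²θ = 0.00647143 m².
Substituting r = 0.0192 m, L = 0.0815 m, θ = 42.9°: d²x/dθ² = -0.014465 m.
a = ω²·d²x/dθ² = (247.6)²·(-0.014465) = -887.1 m/s²;  |a| = 887.1 m/s².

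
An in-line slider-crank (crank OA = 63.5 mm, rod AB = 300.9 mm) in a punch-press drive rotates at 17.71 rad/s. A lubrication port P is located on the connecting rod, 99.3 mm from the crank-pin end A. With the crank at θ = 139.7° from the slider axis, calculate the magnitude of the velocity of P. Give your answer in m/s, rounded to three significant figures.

0.897

ω = 17.71 rad/s.  Crank-pin speed |V_A| = rω = 1.1246 m/s, perpendicular to OA.
Rod angle: sinφ = −(r/L) sinθ ⇒ φ = -7.845°; ω_rod = −rω cosθ/√(L²−r²sin²θ) = +2.8773 rad/s.
V_P = V_A + ω_rod × AP, with AP = 0.0993 m along the rod.
Components: V_Px = −rω sinθ − a·ω_rod·sinφ = -0.68837 m/s;  V_Py = rω cosθ + a·ω_rod·cosφ = -0.57464 m/s.
|V_P| = √(V_Px² + V_Py²) = 0.8967 m/s.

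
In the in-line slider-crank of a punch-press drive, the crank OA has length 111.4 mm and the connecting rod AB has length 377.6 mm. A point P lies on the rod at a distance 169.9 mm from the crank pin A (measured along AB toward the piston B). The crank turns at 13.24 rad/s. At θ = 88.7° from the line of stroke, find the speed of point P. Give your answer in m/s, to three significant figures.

1.48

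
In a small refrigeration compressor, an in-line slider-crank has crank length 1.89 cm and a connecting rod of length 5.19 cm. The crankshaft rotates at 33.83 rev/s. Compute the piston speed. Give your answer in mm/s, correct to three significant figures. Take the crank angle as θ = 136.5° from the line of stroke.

ω = 2π·33.8 = 212.6 rad/s
For an in-line slider-crank, x = r cosθ + √(L² − r² sin²θ), so v = −rω sinθ·[1 + r cosθ/√(L² − r² sin²θ)].
With r = 0.0189 m, L = 0.0519 m, θ = 136.5°: √(L² − r² sin²θ) = 0.050243 m.
v = −0.0189·212.6·0.68835·[1 + 0.0189·-0.72537/0.050243] = -2.0108 m/s.
|v| = 2.0108 m/s = 2010.8 mm/s.

2010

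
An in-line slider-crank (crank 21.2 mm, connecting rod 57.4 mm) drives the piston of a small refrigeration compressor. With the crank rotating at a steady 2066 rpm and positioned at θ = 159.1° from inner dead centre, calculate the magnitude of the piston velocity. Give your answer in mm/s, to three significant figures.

1070

ω = 2π·2066/60 = 216.4 rad/s
For an in-line slider-crank, x = r cosθ + √(L² − r² sin²θ), so v = −rω sinθ·[1 + r cosθ/√(L² − r² sin²θ)].
With r = 0.0212 m, L = 0.0574 m, θ = 159.1°: √(L² − r² sin²θ) = 0.0569 m.
v = −0.0212·216.4·0.35674·[1 + 0.0212·-0.93420/0.0569] = -1.0667 m/s.
|v| = 1.0667 m/s = 1066.7 mm/s.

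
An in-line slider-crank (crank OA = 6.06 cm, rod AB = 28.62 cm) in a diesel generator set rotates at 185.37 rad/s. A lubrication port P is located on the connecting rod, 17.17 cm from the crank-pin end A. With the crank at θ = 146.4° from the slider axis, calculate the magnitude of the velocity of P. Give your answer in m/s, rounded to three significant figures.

6.70

ω = 185.4 rad/s.  Crank-pin speed |V_A| = rω = 11.233 m/s, perpendicular to OA.
Rod angle: sinφ = −(r/L) sinθ ⇒ φ = -6.729°; ω_rod = −rω cosθ/√(L²−r²sin²θ) = +32.919 rad/s.
V_P = V_A + ω_rod × AP, with AP = 0.1717 m along the rod.
Components: V_Px = −rω sinθ − a·ω_rod·sinφ = -5.5542 m/s;  V_Py = rω cosθ + a·ω_rod·cosφ = -3.7433 m/s.
|V_P| = √(V_Px² + V_Py²) = 6.6978 m/s.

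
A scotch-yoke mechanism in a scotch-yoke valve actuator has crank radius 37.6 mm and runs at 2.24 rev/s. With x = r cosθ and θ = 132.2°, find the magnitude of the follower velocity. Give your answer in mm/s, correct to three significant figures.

392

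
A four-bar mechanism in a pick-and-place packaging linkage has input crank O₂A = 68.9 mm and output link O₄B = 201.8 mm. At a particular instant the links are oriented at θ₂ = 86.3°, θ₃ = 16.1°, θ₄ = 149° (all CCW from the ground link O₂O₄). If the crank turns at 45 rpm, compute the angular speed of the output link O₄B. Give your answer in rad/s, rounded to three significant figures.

2.07

ω₂ = 4.712 rad/s (from 45 rpm).
Differentiating the loop-closure r₂e^{iθ₂}+r₃e^{iθ₃}=r₁+r₄e^{iθ₄} gives r₂ω₂e^{iθ₂}+r₃ω₃e^{iθ₃}=r₄ω₄e^{iθ₄}.
Eliminating the other unknown: ω₄ = r₂ω₂ sin(θ₂−θ₃) / [r₄ sin(θ₄−θ₃)].
Numerator sine = +0.94088; denominator sine = +0.73254.
Result = 0.0689·4.712·(+0.94088) / (0.2018·(+0.73254)) = +2.0665 rad/s; magnitude 2.0665 rad/s.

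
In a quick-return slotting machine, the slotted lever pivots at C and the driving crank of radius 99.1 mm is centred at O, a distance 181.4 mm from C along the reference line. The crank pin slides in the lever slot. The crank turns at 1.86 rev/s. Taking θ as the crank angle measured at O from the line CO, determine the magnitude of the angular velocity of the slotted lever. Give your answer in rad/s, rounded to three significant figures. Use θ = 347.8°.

4.11

ω = 11.69 rad/s (from 1.86 rev/s).
Crank pin A relative to C: A = (d + r cosθ, r sinθ); lever angle φ = atan2(r sinθ, d + r cosθ).
Differentiating tanφ: φ̇ = rω(d cosθ + r)/(d² + r² + 2dr cosθ).
d² + r² + 2dr cosθ = |CA|² = 0.0778683 m²;  d cosθ + r = +0.2764 m.
|ω_lever| = |0.0991·11.69·+0.2764| / 0.0778683 = 4.111 rad/s.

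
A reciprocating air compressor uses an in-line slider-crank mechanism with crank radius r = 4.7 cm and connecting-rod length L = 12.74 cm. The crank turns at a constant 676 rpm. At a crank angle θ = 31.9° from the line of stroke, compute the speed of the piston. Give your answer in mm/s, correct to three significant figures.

ω = 2π·676/60 = 70.79 rad/s
For an in-line slider-crank, x = r cosθ + √(L² − r² sin²θ), so v = −rω sinθ·[1 + r cosθ/√(L² − r² sin²θ)].
With r = 0.047 m, L = 0.1274 m, θ = 31.9°: √(L² − r² sin²θ) = 0.12496 m.
v = −0.047·70.79·0.52844·[1 + 0.047·0.84897/0.12496] = -2.3196 m/s.
|v| = 2.3196 m/s = 2319.6 mm/s.

2320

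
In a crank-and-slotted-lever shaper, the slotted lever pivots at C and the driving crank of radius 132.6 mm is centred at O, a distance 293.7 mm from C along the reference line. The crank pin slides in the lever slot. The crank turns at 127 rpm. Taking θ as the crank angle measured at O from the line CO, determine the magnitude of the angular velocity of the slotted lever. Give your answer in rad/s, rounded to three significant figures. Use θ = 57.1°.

3.52

ω = 13.3 rad/s (from 127 rpm).
Crank pin A relative to C: A = (d + r cosθ, r sinθ); lever angle φ = atan2(r sinθ, d + r cosθ).
Differentiating tanφ: φ̇ = rω(d cosθ + r)/(d² + r² + 2dr cosθ).
d² + r² + 2dr cosθ = |CA|² = 0.14615 m²;  d cosθ + r = +0.29213 m.
|ω_lever| = |0.1326·13.3·+0.29213| / 0.14615 = 3.525 rad/s.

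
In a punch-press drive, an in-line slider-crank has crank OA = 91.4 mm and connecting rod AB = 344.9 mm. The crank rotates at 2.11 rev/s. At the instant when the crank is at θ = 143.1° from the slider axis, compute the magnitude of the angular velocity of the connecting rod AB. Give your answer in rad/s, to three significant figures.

ω = 13.26 rad/s (converted from 2.11 rev/s).
The rod makes angle φ with the slider axis where L sinφ = r sinθ; differentiating, L cosφ·φ̇ = r ω cosθ.
L cosφ = √(L² − r² sin²θ) = 0.34051 m.
|ω_rod| = r ω |cosθ| / √(L² − r² sin²θ) = 0.0914·13.26·0.79968/0.34051 = 2.8458 rad/s.

2.85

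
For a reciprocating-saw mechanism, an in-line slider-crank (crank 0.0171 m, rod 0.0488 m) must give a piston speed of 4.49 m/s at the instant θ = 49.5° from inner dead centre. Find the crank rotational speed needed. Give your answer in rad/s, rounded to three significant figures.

For an in-line slider-crank, |v_piston| = rω|sinθ|·[1 + r cosθ/√(L² − r² sin²θ)].
With r = 0.0171 m, L = 0.0488 m, θ = 49.5°: the bracketed kinematic factor |dx/dθ| = 0.016073 m.
ω = v/|dx/dθ| = 4.49/0.016073 = 279.35 rad/s.

279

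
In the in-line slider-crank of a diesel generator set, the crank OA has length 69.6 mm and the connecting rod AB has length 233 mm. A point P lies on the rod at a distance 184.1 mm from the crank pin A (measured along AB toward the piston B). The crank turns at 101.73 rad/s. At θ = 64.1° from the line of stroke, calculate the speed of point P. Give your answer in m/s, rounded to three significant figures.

7.08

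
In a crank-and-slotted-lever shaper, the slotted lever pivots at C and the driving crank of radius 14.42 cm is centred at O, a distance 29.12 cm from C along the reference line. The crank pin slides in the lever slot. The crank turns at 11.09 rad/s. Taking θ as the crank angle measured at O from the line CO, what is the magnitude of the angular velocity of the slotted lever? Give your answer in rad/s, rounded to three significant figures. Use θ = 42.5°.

3.43

ω = 11.09 rad/s
Crank pin A relative to C: A = (d + r cosθ, r sinθ); lever angle φ = atan2(r sinθ, d + r cosθ).
Differentiating tanφ: φ̇ = rω(d cosθ + r)/(d² + r² + 2dr cosθ).
d² + r² + 2dr cosθ = |CA|² = 0.167509 m²;  d cosθ + r = +0.3589 m.
|ω_lever| = |0.1442·11.09·+0.3589| / 0.167509 = 3.4263 rad/s.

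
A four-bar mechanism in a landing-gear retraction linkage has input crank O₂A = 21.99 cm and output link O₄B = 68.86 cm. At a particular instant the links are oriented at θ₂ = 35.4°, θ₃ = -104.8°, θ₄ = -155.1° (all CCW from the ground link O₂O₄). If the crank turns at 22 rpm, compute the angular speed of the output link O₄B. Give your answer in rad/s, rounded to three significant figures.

ω₂ = 2.304 rad/s (from 22 rpm).
Differentiating the loop-closure r₂e^{iθ₂}+r₃e^{iθ₃}=r₁+r₄e^{iθ₄} gives r₂ω₂e^{iθ₂}+r₃ω₃e^{iθ₃}=r₄ω₄e^{iθ₄}.
Eliminating the other unknown: ω₄ = r₂ω₂ sin(θ₂−θ₃) / [r₄ sin(θ₄−θ₃)].
Numerator sine = +0.64011; denominator sine = -0.76940.
Result = 0.2199·2.304·(+0.64011) / (0.6886·(-0.76940)) = -0.61209 rad/s; magnitude 0.61209 rad/s.

0.612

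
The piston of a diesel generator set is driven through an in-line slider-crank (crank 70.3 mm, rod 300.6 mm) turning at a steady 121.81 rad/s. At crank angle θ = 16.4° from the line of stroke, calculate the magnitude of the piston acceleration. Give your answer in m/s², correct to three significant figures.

ω = 121.8 rad/s
x(θ) = r cosθ + √(L² − r² sin²θ); with ω constant, a = ω²·d²x/dθ².
d²x/dθ² = −r cosθ − r²(cos2θ)/√u − r⁴ sin²2θ/(4u^{3/2}),  u = L² − r² sin²θ = 0.0899664 m².
Substituting r = 0.0703 m, L = 0.3006 m, θ = 16.4°: d²x/dθ² = -0.081356 m.
a = ω²·d²x/dθ² = (121.8)²·(-0.081356) = -1207.1 m/s²;  |a| = 1207.1 m/s².

1210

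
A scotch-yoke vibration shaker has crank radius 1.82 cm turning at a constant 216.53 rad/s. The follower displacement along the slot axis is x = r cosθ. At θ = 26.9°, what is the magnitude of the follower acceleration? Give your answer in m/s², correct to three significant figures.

761

ω = 216.5 rad/s
x = r cosθ ⇒ ẍ = −rω² cosθ (ω constant).
|a| = rω²|cosθ| = 0.0182·(216.5)²·|cos 26.9°| = 760.98 m/s².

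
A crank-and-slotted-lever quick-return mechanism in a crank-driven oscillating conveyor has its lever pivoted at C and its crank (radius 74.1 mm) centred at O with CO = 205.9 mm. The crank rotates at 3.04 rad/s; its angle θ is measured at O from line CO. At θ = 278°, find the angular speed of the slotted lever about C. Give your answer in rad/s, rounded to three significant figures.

0.444

ω = 3.04 rad/s
Crank pin A relative to C: A = (d + r cosθ, r sinθ); lever angle φ = atan2(r sinθ, d + r cosθ).
Differentiating tanφ: φ̇ = rω(d cosθ + r)/(d² + r² + 2dr cosθ).
d² + r² + 2dr cosθ = |CA|² = 0.0521324 m²;  d cosθ + r = +0.10276 m.
|ω_lever| = |0.0741·3.04·+0.10276| / 0.0521324 = 0.44401 rad/s.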